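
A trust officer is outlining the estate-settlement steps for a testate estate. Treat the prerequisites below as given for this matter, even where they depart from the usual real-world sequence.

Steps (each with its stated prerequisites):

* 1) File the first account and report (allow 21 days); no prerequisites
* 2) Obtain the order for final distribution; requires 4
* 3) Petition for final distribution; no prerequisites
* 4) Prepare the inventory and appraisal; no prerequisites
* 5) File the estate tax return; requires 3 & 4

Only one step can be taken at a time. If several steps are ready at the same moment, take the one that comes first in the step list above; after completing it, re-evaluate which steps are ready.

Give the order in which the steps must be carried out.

1, 3, 4, 2, 5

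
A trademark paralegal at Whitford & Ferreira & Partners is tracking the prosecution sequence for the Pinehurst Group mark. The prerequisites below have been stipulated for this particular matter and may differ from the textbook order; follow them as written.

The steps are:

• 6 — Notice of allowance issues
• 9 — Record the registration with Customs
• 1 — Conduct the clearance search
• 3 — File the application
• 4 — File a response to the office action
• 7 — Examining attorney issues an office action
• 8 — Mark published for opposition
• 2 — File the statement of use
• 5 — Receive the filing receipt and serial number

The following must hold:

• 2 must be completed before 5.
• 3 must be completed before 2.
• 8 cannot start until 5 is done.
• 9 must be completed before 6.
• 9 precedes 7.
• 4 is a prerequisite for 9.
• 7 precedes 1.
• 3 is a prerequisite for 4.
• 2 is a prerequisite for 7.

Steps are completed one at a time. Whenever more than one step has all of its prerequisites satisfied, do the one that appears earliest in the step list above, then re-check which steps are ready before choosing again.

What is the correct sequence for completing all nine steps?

3, 4, 9, 6, 2, 7, 1, 5, 8

Only 3 has no prerequisites, so it is first.
Ready: 4 and 2. 4 is listed earlier → 4.
9 now also ready, so the ready set is {9, 2}; 9 is listed earlier → 9.
6 now also ready, so the ready set is {6, 2}; 6 is listed earlier → 6.
2 needed 3, now all done → 2.
Ready: 7 and 5. 7 is listed earlier → 7.
1 now also ready, so the ready set is {1, 5}; 1 is listed earlier → 1.
5 needed 2, now all done → 5.
8 needed 5, now all done → 8.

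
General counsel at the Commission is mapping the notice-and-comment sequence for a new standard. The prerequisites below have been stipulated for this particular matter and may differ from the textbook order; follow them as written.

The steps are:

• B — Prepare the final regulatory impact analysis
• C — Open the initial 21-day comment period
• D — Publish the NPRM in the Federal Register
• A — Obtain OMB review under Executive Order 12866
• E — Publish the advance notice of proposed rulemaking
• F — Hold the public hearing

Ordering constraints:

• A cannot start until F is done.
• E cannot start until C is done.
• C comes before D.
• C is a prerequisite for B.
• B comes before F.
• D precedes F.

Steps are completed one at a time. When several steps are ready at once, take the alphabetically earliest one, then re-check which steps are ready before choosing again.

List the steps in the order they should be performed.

C, B, D, E, F, A

C is the only step with nothing outstanding, so it goes first.
B, D and E are all available; B has the earlier label → B.
Now D and E have their prerequisites met. D has the earlier label, so D next.
Now E and F have their prerequisites met. E has the earlier label, so E next.
F is the only step now ready → F.
A needed F, now all done → A.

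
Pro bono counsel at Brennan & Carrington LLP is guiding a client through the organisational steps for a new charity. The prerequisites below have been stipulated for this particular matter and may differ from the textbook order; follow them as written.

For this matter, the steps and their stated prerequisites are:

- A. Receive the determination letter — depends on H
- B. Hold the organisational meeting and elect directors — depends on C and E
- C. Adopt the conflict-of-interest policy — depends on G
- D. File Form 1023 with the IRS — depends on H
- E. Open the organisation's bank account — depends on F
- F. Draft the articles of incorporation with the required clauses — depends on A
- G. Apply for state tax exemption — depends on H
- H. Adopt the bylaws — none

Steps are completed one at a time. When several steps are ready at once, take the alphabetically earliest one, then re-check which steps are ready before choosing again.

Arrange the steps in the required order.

H has no prerequisites → H first.
A, D and G are all available; A has the earlier label → A.
F now also ready, so the ready set is {D, F, G}; D has the earlier label → D.
Now F and G have their prerequisites met. F has the earlier label, so F next.
E now also ready, so the ready set is {E, G}; E has the earlier label → E.
Next only G has its prerequisites met → G.
Next only C has its prerequisites met → C.
B needed C and E, now all done → B.

H A D F E G C B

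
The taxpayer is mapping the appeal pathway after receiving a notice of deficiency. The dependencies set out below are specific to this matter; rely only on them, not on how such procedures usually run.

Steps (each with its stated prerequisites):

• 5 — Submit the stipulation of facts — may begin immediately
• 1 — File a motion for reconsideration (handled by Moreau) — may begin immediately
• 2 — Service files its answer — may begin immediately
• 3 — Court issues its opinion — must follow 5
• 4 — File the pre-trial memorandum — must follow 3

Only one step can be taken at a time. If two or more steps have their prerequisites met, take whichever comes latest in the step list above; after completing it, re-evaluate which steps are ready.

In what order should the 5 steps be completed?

2, 1, 5, 3, 4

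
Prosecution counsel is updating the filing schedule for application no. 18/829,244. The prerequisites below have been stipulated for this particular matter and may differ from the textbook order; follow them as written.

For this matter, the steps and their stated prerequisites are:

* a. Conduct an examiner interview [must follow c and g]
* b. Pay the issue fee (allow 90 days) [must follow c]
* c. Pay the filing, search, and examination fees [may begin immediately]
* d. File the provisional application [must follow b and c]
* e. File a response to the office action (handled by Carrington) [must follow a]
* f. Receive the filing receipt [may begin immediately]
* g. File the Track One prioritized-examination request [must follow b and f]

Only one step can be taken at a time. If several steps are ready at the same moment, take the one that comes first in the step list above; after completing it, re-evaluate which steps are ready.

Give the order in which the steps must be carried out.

c → b → d → f → g → a → e

Nothing is required for c and f. c is listed earlier → c first.
b now also ready, so the ready set is {b, f}; b is listed earlier → b.
Ready: d and f. d is listed earlier → d.
f is the only step now ready → f.
That leaves g as the only ready step → g.
a is the only step now ready → a.
Next only e has its prerequisites met → e.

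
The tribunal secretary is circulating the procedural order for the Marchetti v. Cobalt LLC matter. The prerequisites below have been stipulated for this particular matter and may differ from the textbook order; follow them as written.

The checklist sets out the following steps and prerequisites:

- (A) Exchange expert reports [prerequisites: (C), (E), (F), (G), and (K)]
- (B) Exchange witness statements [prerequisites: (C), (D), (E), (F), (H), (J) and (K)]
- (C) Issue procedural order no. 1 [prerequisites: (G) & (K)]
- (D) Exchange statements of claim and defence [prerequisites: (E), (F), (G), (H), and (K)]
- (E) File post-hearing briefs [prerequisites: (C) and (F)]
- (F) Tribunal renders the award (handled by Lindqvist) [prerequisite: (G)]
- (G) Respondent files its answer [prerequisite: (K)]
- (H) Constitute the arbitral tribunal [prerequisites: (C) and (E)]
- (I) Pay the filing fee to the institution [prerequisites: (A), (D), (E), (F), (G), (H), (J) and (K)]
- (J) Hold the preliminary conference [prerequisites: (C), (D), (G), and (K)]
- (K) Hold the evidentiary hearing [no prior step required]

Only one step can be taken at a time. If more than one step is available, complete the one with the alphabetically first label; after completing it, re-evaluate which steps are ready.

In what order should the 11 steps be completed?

(K) (G) (C) (F) (E) (A) (H) (D) (J) (B) (I)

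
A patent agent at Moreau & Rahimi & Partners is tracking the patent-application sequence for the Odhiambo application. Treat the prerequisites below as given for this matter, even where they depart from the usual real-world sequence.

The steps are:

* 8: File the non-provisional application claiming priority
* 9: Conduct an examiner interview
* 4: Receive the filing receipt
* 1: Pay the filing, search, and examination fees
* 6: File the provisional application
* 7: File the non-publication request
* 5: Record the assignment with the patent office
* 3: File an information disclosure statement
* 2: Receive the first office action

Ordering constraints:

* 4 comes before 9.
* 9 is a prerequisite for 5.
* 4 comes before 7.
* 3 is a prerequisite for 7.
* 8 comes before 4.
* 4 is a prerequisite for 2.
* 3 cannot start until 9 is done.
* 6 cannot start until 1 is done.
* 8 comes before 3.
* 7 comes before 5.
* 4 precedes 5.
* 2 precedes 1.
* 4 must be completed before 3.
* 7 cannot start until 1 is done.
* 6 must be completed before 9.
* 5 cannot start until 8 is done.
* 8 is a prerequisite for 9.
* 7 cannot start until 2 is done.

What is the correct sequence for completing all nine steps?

8 → 4 → 2 → 1 → 6 → 9 → 3 → 7 → 5

8 is the only step with nothing outstanding, so it goes first.
4 needed 8, now all done → 4.
2 needed 4, now all done → 2.
That leaves 1 as the only ready step → 1.
6 needed 1, now all done → 6.
9 needed 8, 4 and 6, now all done → 9.
Next only 3 has its prerequisites met → 3.
7 needed 4, 1, 3 and 2, now all done → 7.
5 needed 8, 9, 4 and 7, now all done → 5.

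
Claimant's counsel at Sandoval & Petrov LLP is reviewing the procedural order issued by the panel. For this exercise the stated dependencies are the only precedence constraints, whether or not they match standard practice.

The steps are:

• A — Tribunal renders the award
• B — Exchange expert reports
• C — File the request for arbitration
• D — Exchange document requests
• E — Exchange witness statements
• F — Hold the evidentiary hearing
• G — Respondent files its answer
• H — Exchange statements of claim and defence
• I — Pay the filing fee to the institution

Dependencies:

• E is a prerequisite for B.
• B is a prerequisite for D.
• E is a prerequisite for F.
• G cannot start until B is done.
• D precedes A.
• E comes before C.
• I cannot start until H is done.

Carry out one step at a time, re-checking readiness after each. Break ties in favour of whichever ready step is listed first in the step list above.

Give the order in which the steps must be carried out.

E, B, C, D, A, F, G, H, I

Nothing is required for E and H. E is listed earlier → E first.
B, C, F and H are all available; B is listed earlier → B.
D and G now also ready, so the ready set is {C, D, F, G, H}; C is listed earlier → C.
Now D, F, G and H have their prerequisites met. D is listed earlier, so D next.
Now A, F, G and H have their prerequisites met. A is listed earlier, so A next.
Now F, G and H have their prerequisites met. F is listed earlier, so F next.
G and H are both available; G is listed earlier → G.
That leaves H as the only ready step → H.
That leaves I as the only ready step → I.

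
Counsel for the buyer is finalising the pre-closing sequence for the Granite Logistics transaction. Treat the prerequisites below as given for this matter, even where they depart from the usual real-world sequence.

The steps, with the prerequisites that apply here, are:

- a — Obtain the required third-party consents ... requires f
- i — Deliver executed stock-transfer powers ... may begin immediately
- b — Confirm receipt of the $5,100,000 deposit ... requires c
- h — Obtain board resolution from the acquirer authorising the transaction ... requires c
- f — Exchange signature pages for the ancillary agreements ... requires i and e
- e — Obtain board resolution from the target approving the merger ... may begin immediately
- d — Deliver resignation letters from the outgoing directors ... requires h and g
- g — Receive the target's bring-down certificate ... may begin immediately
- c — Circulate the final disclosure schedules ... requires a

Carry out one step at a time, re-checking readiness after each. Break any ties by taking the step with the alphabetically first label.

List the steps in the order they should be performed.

e → g → i → f → a → c → b → h → d

Nothing is required for e, g and i. e has the earlier label → e first.
Ready: g and i. g has the earlier label → g.
Next only i has its prerequisites met → i.
f needed e and i, now all done → f.
a needed f, now all done → a.
That leaves c as the only ready step → c.
Ready: b and h. b has the earlier label → b.
h is the only step now ready → h.
d needed g and h, now all done → d.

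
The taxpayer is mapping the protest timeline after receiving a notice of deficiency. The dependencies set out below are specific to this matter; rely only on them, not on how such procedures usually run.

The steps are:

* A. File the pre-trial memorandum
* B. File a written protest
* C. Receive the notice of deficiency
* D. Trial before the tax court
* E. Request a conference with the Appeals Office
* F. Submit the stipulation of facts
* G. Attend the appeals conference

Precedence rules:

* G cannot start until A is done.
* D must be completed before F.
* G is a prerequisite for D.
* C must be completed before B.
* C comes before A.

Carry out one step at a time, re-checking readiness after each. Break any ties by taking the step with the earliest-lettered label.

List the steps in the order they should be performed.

C → A → B → E → G → D → F

Nothing is required for C and E. C has the earlier label → C first.
A, B and E are all available; A has the earlier label → A.
G now also ready, so the ready set is {B, E, G}; B has the earlier label → B.
Now E and G have their prerequisites met. E has the earlier label, so E next.
G is the only step now ready → G.
D needed G, now all done → D.
F needed D, now all done → F.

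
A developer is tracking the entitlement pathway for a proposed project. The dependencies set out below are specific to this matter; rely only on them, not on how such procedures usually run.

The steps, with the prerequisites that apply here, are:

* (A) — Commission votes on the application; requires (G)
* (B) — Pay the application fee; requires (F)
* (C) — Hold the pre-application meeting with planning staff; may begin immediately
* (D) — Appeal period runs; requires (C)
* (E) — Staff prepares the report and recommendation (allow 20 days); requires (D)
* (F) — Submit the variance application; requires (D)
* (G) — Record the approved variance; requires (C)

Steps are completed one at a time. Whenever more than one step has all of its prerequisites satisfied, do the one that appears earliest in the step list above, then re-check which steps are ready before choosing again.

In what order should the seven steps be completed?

(C) is the only step with nothing outstanding, so it goes first.
Now (D) and (G) have their prerequisites met. (D) is listed earlier, so (D) next.
(E), (F) and (G) are all available; (E) is listed earlier → (E).
Ready: (F) and (G). (F) is listed earlier → (F).
(B) and (G) are both available; (B) is listed earlier → (B).
(G) is the only step now ready → (G).
(A) needed (G), now all done → (A).

(C) → (D) → (E) → (F) → (B) → (G) → (A)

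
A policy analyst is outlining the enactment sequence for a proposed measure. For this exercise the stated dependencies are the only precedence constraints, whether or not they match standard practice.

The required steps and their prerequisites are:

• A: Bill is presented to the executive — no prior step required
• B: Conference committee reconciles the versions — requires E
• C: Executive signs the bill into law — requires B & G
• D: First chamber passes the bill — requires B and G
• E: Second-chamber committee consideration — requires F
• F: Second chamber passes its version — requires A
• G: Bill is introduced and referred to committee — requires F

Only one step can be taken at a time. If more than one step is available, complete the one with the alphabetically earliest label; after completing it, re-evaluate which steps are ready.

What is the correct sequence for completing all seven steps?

Only A has no prerequisites, so it is first.
Next only F has its prerequisites met → F.
Ready: E and G. E has the earlier label → E.
B now also ready, so the ready set is {B, G}; B has the earlier label → B.
Next only G has its prerequisites met → G.
Now C and D have their prerequisites met. C has the earlier label, so C next.
D needed B and G, now all done → D.

A, F, E, B, G, C, D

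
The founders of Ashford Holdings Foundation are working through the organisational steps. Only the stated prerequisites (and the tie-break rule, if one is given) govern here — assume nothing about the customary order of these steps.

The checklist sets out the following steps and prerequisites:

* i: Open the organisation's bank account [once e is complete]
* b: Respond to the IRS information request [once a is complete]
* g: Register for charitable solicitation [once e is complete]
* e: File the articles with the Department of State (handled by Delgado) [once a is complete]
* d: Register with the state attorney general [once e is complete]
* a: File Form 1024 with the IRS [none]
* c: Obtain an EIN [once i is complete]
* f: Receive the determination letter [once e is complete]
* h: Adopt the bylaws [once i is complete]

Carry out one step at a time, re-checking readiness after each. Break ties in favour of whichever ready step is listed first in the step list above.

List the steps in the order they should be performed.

a b e i g d c f h

Only a has no prerequisites, so it is first.
b and e are both available; b is listed earlier → b.
e is the only step now ready → e.
Ready: i, g, d and f. i is listed earlier → i.
c and h now also ready, so the ready set is {g, d, c, f, h}; g is listed earlier → g.
d, c, f and h are all available; d is listed earlier → d.
Now c, f and h have their prerequisites met. c is listed earlier, so c next.
f and h are both available; f is listed earlier → f.
h needed i, now all done → h.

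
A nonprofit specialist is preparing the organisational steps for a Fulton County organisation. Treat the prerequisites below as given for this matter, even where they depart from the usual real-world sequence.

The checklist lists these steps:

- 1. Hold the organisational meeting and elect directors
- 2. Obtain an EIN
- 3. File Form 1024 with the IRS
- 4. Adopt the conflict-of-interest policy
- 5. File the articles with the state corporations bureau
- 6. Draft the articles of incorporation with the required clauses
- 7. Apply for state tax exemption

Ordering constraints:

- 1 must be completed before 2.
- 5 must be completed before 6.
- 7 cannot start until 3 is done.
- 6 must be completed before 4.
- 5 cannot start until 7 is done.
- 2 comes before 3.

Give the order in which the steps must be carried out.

1 has no prerequisites → 1 first.
That leaves 2 as the only ready step → 2.
3 needed 2, now all done → 3.
7 is the only step now ready → 7.
5 is the only step now ready → 5.
Next only 6 has its prerequisites met → 6.
That leaves 4 as the only ready step → 4.

1, 2, 3, 7, 5, 6, 4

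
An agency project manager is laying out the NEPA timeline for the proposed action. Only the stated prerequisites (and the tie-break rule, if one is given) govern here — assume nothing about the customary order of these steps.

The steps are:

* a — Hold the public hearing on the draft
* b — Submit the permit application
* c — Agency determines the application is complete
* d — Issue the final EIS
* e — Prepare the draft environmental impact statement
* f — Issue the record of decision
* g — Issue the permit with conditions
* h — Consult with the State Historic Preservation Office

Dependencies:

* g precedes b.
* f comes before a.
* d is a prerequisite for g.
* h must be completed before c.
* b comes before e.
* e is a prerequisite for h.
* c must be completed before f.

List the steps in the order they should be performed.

d g b e h c f a

Only d has no prerequisites, so it is first.
g is the only step now ready → g.
b needed g, now all done → b.
That leaves e as the only ready step → e.
Next only h has its prerequisites met → h.
c is the only step now ready → c.
f is the only step now ready → f.
a needed f, now all done → a.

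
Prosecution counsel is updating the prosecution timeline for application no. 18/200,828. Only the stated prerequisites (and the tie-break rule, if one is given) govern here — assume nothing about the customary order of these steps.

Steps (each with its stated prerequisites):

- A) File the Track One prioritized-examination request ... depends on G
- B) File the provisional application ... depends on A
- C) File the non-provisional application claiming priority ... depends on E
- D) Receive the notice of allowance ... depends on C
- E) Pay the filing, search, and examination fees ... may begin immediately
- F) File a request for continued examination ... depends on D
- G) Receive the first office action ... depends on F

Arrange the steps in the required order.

E has no prerequisites → E first.
C is the only step now ready → C.
That leaves D as the only ready step → D.
F is the only step now ready → F.
That leaves G as the only ready step → G.
A needed G, now all done → A.
B is the only step now ready → B.

E C D F G A B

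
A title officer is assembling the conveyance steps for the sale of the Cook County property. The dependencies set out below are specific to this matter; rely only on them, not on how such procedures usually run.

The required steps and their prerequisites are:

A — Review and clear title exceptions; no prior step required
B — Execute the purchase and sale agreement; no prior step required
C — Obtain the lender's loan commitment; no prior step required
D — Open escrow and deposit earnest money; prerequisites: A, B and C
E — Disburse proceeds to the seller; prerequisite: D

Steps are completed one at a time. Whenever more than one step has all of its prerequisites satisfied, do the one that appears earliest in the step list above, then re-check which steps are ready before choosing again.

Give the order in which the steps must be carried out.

A, B and C have no prerequisites; A is listed earlier, so A is first.
B and C are both available; B is listed earlier → B.
Next only C has its prerequisites met → C.
Next only D has its prerequisites met → D.
E needed D, now all done → E.

A → B → C → D → E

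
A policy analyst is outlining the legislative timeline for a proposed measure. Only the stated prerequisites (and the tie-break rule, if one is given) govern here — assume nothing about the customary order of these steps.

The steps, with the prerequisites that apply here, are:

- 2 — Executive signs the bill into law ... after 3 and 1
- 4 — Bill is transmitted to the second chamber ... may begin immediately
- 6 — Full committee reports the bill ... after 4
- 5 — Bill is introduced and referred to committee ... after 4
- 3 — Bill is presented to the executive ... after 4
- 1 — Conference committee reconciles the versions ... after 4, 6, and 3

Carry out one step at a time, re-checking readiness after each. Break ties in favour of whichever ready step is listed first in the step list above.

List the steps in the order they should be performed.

4, 6, 5, 3, 1, 2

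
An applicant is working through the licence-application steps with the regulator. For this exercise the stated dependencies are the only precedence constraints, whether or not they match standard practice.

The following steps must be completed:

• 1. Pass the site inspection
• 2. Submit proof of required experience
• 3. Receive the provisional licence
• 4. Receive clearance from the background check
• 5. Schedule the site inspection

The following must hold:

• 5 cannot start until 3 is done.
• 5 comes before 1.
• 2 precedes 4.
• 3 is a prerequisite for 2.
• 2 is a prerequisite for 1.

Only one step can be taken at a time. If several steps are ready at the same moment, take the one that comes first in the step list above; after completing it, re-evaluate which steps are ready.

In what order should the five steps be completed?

3 is the only step with nothing outstanding, so it goes first.
Ready: 2 and 5. 2 is listed earlier → 2.
Now 4 and 5 have their prerequisites met. 4 is listed earlier, so 4 next.
5 is the only step now ready → 5.
That leaves 1 as the only ready step → 1.

3 2 4 5 1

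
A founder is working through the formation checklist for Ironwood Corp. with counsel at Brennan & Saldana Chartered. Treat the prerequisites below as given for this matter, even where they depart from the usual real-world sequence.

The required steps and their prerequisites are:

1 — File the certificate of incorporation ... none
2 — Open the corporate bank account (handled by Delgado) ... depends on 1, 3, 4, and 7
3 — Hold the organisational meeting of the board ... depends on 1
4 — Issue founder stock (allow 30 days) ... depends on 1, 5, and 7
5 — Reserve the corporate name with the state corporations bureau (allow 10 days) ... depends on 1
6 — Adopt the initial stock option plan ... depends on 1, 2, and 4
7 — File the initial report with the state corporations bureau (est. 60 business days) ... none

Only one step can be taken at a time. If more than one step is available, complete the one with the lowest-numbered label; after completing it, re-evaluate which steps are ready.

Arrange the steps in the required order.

1 and 7 have no prerequisites; 1 has the earlier label, so 1 is first.
Now 3, 5 and 7 have their prerequisites met. 3 has the earlier label, so 3 next.
5 and 7 are both available; 5 has the earlier label → 5.
7 is the only step now ready → 7.
That leaves 4 as the only ready step → 4.
Next only 2 has its prerequisites met → 2.
That leaves 6 as the only ready step → 6.

1, 3, 5, 7, 4, 2, 6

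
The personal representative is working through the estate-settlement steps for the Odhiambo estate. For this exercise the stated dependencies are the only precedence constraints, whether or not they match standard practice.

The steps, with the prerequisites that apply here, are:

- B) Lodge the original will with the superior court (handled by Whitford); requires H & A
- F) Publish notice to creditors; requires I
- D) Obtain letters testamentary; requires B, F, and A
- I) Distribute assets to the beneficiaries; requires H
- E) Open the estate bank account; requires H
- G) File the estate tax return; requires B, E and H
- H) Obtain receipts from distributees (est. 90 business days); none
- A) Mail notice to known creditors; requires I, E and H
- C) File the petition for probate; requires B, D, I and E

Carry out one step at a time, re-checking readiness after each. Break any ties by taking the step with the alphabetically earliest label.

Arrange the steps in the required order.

H → E → I → A → B → F → D → C → G

Only H has no prerequisites, so it is first.
Now E and I have their prerequisites met. E has the earlier label, so E next.
That leaves I as the only ready step → I.
A and F are both available; A has the earlier label → A.
B now also ready, so the ready set is {B, F}; B has the earlier label → B.
G now also ready, so the ready set is {F, G}; F has the earlier label → F.
Ready: D and G. D has the earlier label → D.
Ready: C and G. C has the earlier label → C.
Next only G has its prerequisites met → G.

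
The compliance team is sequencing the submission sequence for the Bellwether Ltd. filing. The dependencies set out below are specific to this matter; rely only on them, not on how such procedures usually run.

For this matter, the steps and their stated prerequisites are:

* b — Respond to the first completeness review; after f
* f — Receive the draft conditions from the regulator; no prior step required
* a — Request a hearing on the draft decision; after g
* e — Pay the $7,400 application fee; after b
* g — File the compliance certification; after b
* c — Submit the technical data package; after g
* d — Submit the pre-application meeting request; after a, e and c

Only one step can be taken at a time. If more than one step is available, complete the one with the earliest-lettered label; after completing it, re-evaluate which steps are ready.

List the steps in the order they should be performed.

f b e g a c d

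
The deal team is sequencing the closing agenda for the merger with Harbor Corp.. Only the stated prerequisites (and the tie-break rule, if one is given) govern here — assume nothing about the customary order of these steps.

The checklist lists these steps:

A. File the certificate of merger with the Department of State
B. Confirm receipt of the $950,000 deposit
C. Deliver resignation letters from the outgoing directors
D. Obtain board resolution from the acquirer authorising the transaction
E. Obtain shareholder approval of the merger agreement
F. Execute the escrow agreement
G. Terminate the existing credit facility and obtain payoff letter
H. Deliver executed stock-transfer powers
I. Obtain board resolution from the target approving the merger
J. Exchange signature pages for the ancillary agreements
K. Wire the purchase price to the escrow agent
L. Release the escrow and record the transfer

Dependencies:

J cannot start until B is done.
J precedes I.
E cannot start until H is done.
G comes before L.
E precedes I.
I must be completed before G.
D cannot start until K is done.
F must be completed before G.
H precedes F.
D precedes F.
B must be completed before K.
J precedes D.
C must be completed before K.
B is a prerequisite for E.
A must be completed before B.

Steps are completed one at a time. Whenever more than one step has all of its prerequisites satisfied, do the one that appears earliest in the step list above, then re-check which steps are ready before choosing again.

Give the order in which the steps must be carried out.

A B C H E J I K D F G L

A, C and H have no prerequisites; A is listed earlier, so A is first.
Ready: B, C and H. B is listed earlier → B.
C, H and J are all available; C is listed earlier → C.
Ready: H, J and K. H is listed earlier → H.
E now also ready, so the ready set is {E, J, K}; E is listed earlier → E.
Ready: J and K. J is listed earlier → J.
Ready: I and K. I is listed earlier → I.
K needed B and C, now all done → K.
Next only D has its prerequisites met → D.
F needed D and H, now all done → F.
That leaves G as the only ready step → G.
Next only L has its prerequisites met → L.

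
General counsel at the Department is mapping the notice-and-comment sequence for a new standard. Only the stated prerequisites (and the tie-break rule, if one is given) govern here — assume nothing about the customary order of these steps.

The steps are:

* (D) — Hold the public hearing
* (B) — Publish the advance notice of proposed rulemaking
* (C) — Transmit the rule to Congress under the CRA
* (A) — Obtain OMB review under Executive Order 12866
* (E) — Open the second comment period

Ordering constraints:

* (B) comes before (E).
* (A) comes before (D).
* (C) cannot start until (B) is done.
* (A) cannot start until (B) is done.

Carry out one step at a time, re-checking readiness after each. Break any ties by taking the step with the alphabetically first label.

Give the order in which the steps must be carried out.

(B), (A), (C), (D), (E)

(B) is the only step with nothing outstanding, so it goes first.
(A), (C) and (E) are all available; (A) has the earlier label → (A).
Ready: (C), (D) and (E). (C) has the earlier label → (C).
(D) and (E) are both available; (D) has the earlier label → (D).
(E) needed (B), now all done → (E).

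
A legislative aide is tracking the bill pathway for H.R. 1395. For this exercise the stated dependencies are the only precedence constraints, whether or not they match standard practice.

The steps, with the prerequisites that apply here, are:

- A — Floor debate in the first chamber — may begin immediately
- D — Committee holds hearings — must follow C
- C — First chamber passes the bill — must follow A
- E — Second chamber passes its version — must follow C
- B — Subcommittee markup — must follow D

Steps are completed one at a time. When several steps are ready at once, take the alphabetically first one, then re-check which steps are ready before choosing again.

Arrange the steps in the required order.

A, C, D, B, E

Only A has no prerequisites, so it is first.
C is the only step now ready → C.
Ready: D and E. D has the earlier label → D.
B and E are both available; B has the earlier label → B.
E needed C, now all done → E.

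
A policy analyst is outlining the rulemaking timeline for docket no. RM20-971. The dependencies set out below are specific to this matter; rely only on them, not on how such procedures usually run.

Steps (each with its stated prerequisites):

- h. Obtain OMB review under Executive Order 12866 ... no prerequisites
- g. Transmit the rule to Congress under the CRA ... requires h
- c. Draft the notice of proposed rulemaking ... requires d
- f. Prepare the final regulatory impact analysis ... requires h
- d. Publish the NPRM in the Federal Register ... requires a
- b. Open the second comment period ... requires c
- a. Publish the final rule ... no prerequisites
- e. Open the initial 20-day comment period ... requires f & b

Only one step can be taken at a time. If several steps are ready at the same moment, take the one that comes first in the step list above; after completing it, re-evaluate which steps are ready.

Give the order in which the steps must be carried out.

h and a have no prerequisites; h is listed earlier, so h is first.
Ready: g, f and a. g is listed earlier → g.
Now f and a have their prerequisites met. f is listed earlier, so f next.
That leaves a as the only ready step → a.
d needed a, now all done → d.
c is the only step now ready → c.
That leaves b as the only ready step → b.
e needed f and b, now all done → e.

h → g → f → a → d → c → b → e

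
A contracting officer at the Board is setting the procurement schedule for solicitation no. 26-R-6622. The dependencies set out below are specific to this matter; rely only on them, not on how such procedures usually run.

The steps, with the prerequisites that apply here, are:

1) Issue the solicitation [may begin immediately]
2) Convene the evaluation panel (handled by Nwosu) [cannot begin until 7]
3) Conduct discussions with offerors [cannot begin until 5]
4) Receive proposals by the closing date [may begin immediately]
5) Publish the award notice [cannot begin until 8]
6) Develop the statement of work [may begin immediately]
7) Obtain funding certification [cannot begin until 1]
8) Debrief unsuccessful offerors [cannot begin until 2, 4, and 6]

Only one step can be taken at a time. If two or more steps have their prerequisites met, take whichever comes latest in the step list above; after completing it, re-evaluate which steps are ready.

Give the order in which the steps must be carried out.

6, 4 and 1 have no prerequisites; 6 is listed later, so 6 is first.
Ready: 4 and 1. 4 is listed later → 4.
That leaves 1 as the only ready step → 1.
Next only 7 has its prerequisites met → 7.
That leaves 2 as the only ready step → 2.
Next only 8 has its prerequisites met → 8.
5 needed 8, now all done → 5.
3 is the only step now ready → 3.

6, 4, 1, 7, 2, 8, 5, 3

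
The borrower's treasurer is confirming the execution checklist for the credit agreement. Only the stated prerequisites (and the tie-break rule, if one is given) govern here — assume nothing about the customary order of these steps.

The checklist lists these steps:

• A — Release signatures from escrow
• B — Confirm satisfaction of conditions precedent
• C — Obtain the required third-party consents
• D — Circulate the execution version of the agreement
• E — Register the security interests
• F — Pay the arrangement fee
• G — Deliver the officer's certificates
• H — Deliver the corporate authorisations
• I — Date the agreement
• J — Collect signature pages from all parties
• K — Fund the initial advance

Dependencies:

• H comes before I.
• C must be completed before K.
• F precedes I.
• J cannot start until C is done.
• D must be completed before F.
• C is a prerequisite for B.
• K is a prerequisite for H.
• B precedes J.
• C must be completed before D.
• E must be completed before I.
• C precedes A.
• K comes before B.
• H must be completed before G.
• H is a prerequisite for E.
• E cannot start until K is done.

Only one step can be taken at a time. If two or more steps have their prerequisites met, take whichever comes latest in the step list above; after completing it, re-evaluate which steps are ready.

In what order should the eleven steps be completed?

C K H G E D F I B J A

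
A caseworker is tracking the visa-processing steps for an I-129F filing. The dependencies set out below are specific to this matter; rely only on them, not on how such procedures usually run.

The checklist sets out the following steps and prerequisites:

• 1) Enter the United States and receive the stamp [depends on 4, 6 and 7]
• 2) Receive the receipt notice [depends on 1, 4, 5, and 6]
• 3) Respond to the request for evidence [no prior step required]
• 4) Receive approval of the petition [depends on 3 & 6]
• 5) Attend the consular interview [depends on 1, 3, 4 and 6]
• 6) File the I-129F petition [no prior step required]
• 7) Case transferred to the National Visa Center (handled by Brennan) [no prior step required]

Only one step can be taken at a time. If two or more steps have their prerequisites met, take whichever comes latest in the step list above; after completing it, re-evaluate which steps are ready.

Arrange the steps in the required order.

7, 6, 3, 4, 1, 5, 2

Nothing is required for 7, 6 and 3. 7 is listed later → 7 first.
Now 6 and 3 have their prerequisites met. 6 is listed later, so 6 next.
3 is the only step now ready → 3.
4 needed 6 and 3, now all done → 4.
1 is the only step now ready → 1.
Next only 5 has its prerequisites met → 5.
2 needed 6, 5, 4 and 1, now all done → 2.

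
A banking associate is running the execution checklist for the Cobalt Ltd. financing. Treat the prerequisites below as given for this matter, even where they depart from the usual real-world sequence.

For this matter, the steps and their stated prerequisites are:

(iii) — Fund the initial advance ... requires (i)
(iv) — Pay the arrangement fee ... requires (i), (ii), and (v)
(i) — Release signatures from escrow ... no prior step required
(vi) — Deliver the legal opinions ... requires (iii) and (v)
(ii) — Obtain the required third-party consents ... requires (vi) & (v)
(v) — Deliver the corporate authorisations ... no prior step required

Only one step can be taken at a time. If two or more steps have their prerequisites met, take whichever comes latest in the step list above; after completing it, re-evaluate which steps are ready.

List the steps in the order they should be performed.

(v) → (i) → (iii) → (vi) → (ii) → (iv)

(v) and (i) have no prerequisites; (v) is listed later, so (v) is first.
(i) is the only step now ready → (i).
(iii) is the only step now ready → (iii).
(vi) is the only step now ready → (vi).
That leaves (ii) as the only ready step → (ii).
(iv) needed (v), (ii) and (i), now all done → (iv).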